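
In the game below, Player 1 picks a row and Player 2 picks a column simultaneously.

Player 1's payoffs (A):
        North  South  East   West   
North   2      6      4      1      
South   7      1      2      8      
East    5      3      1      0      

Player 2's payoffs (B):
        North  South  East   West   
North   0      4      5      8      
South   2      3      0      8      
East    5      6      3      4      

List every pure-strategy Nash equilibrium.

(South, West)

Find each player's best response to every opponent strategy; NE are the intersections.
Player 1's best responses — vs North: South (payoff 7); vs South: North (payoff 6); vs East: North (payoff 4); vs West: South (payoff 8).
Player 2's best responses — vs North: West (payoff 8); vs South: West (payoff 8); vs East: South (payoff 6).
The only mutual best response is (South, West); neither player gains by switching there.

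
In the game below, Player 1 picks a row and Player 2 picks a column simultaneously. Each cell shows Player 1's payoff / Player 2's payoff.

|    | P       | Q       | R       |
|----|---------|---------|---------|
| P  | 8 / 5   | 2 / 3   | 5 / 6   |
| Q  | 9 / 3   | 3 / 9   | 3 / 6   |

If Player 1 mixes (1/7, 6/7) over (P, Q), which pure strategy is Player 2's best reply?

Compute Player 2's expected payoff from each pure strategy against the given mix.
P: (1/7)·5 + (6/7)·3 = 23/7
Q: (1/7)·3 + (6/7)·9 = 57/7
R: (1/7)·6 + (6/7)·6 = 6
Highest expected payoff is 57/7, from Q.

Q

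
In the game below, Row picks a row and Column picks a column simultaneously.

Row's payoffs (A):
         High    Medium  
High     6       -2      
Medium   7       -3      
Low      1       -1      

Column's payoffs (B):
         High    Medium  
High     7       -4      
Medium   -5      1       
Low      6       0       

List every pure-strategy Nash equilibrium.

There is no pure-strategy Nash equilibrium

A profile is a Nash equilibrium when each player is best-responding to the other.
Row's best responses — vs High: Medium (payoff 7); vs Medium: Low (payoff -1).
Column's best responses — vs High: High (payoff 7); vs Medium: Medium (payoff 1); vs Low: High (payoff 6).
No cell has both players best-responding. For instance, Row's best reply to Medium is Low, but against Low Column prefers High over Medium.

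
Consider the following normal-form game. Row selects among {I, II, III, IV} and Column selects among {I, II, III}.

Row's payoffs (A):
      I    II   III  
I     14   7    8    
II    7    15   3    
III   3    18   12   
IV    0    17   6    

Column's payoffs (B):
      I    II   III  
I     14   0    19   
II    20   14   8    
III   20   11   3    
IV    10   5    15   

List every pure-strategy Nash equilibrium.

None

A profile is a Nash equilibrium when each player is best-responding to the other.
Row's best responses — vs I: I (payoff 14); vs II: III (payoff 18); vs III: III (payoff 12).
Column's best responses — vs I: III (payoff 19); vs II: I (payoff 20); vs III: I (payoff 20); vs IV: III (payoff 15).
No cell has both players best-responding. For instance, Row's best reply to III is III, but against III Column prefers I over III.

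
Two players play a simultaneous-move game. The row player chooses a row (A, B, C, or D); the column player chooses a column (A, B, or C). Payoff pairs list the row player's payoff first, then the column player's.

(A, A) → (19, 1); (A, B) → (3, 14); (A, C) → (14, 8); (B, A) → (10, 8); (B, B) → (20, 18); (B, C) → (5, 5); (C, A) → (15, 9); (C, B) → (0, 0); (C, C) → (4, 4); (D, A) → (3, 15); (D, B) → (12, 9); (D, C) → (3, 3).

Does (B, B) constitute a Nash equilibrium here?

Yes

Holding the column player at B: the row player gets 20 from B, versus 3 from A, 0 from C, 12 from D. No profitable deviation for the row player.
Holding the row player at B: the column player gets 18 from B, versus 8 from A, 5 from C. No profitable deviation for the column player either.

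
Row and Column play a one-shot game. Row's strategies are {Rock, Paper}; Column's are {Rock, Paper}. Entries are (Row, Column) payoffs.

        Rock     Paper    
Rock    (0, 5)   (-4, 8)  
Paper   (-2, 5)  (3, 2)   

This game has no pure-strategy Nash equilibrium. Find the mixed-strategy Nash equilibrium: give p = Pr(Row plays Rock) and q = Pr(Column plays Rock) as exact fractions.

In a mixed NE each player is indifferent between their pure strategies, so the opponent's mix sets the indifference.
Column indifferent between Rock and Paper: p·5 + (1−p)·5 = p·8 + (1−p)·2 ⟹ 5 + 0p = 2 + 6p ⟹ p = 1/2.
Row indifferent between Rock and Paper: q·0 + (1−q)·(-4) = q·(-2) + (1−q)·3 ⟹ (-4) + 4q = 3 + (-5)q ⟹ q = 7/9.

p = 1/2, q = 7/9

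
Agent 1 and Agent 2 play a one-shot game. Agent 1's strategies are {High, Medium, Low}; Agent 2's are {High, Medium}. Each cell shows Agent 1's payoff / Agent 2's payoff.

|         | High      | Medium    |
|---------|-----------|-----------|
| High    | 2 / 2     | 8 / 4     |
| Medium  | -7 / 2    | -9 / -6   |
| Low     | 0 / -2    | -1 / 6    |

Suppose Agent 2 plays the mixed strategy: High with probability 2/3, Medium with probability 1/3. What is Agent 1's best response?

High

Compute Agent 1's expected payoff from each pure strategy against the given mix.
High: (2/3)·2 + (1/3)·8 = 4
Medium: (2/3)·(-7) + (1/3)·(-9) = -23/3
Low: (2/3)·0 + (1/3)·(-1) = -1/3
Highest expected payoff is 4, from High.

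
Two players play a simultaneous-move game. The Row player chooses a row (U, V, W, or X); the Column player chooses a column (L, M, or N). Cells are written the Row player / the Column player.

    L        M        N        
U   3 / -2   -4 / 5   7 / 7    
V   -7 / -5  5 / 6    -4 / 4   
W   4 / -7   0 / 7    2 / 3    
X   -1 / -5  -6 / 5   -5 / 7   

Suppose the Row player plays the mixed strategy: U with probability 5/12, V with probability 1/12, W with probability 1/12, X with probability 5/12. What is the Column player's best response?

The Column player's best reply maximizes expected payoff against the mix.
L: (5/12)·(-2) + (1/12)·(-5) + (1/12)·(-7) + (5/12)·(-5) = -47/12
M: (5/12)·5 + (1/12)·6 + (1/12)·7 + (5/12)·5 = 21/4
N: (5/12)·7 + (1/12)·4 + (1/12)·3 + (5/12)·7 = 77/12
Highest expected payoff is 77/12, from N.

N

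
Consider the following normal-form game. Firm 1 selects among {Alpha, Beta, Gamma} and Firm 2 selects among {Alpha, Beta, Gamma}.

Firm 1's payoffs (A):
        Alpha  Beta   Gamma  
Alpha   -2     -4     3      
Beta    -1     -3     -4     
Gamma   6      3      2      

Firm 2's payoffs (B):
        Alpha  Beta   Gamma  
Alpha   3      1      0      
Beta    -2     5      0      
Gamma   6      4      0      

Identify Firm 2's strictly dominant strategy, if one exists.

A strategy is strictly dominant if it gives Firm 2 a strictly higher payoff than every other strategy, against every choice by the opponent.
Alpha is not dominant: against Beta, Beta gives 5 > -2.
Beta is not dominant: against Alpha, Alpha gives 3 > 1.
Gamma is not dominant: against Alpha, Alpha gives 3 > 0.
No single strategy is best against every opponent action.

None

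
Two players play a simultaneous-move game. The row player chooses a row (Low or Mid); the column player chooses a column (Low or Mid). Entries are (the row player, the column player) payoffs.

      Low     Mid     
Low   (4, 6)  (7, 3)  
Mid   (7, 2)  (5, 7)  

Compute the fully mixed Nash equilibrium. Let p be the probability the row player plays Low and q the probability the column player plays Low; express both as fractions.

In a mixed NE each player is indifferent between their pure strategies, so the opponent's mix sets the indifference.
The column player indifferent between Low and Mid: p·6 + (1−p)·2 = p·3 + (1−p)·7 ⟹ 2 + 4p = 7 + (-4)p ⟹ p = 5/8.
The row player indifferent between Low and Mid: q·4 + (1−q)·7 = q·7 + (1−q)·5 ⟹ 7 + (-3)q = 5 + 2q ⟹ q = 2/5.

p = 5/8, q = 2/5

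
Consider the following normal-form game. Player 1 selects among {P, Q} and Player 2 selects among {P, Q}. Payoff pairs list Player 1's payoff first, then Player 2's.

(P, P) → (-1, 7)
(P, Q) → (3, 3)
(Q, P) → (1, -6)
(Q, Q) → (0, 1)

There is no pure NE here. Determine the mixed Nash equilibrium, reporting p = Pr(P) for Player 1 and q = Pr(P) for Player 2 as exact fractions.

In a mixed NE each player is indifferent between their pure strategies, so the opponent's mix sets the indifference.
Player 2 indifferent between P and Q: p·7 + (1−p)·(-6) = p·3 + (1−p)·1 ⟹ (-6) + 13p = 1 + 2p ⟹ p = 7/11.
Player 1 indifferent between P and Q: q·(-1) + (1−q)·3 = q·1 + (1−q)·0 ⟹ 3 + (-4)q = 0 + 1q ⟹ q = 3/5.

p = 7/11, q = 3/5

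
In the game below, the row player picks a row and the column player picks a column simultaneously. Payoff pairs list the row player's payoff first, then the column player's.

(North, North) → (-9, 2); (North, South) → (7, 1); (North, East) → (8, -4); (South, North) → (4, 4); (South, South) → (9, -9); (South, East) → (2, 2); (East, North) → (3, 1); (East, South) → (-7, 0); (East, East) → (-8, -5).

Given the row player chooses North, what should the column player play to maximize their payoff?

With the row player fixed at North, the column player's payoffs are: North → 2, South → 1, East → -4.
The maximum is 2, achieved by North.

North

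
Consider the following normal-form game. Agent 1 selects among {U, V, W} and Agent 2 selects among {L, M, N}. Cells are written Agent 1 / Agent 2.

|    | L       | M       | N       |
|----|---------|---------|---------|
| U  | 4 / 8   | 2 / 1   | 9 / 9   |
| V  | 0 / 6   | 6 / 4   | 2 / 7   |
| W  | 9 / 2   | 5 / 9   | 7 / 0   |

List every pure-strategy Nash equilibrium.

(U, N)

A profile is a Nash equilibrium when each player is best-responding to the other.
Agent 1's best responses — vs L: W (payoff 9); vs M: V (payoff 6); vs N: U (payoff 9).
Agent 2's best responses — vs U: N (payoff 9); vs V: N (payoff 7); vs W: M (payoff 9).
The only mutual best response is (U, N); neither player gains by switching there.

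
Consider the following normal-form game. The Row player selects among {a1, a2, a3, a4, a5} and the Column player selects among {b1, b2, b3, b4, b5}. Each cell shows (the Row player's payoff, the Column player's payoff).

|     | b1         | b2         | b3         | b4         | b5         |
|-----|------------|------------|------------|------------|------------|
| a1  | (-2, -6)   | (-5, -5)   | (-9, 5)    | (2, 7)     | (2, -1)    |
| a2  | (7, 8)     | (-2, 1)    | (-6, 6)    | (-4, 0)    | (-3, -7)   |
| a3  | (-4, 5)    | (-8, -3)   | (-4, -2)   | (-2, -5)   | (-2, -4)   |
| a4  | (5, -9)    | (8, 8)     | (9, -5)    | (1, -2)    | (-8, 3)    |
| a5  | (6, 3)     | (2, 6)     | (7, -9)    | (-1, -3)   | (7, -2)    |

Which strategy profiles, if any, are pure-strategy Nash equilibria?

A profile is a Nash equilibrium when each player is best-responding to the other.
The Row player's best responses — vs b1: a2 (payoff 7); vs b2: a4 (payoff 8); vs b3: a4 (payoff 9); vs b4: a1 (payoff 2); vs b5: a5 (payoff 7).
The Column player's best responses — vs a1: b4 (payoff 7); vs a2: b1 (payoff 8); vs a3: b1 (payoff 5); vs a4: b2 (payoff 8); vs a5: b2 (payoff 6).
Mutual best responses occur at (a1, b4), (a2, b1), and (a4, b2); at each, neither player gains by switching.

(a1, b4), (a2, b1), and (a4, b2)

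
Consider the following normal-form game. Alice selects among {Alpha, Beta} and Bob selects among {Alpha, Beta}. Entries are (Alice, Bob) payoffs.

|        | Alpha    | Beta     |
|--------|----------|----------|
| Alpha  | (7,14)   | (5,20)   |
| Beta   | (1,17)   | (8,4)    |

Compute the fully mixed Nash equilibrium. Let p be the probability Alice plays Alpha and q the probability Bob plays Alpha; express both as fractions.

Each player's mixing probability is pinned down by making the *other* player indifferent.
Bob indifferent between Alpha and Beta: p·14 + (1−p)·17 = p·20 + (1−p)·4 ⟹ 17 + (-3)p = 4 + 16p ⟹ p = 13/19.
Alice indifferent between Alpha and Beta: q·7 + (1−q)·5 = q·1 + (1−q)·8 ⟹ 5 + 2q = 8 + (-7)q ⟹ q = 1/3.

p = 13/19, q = 1/3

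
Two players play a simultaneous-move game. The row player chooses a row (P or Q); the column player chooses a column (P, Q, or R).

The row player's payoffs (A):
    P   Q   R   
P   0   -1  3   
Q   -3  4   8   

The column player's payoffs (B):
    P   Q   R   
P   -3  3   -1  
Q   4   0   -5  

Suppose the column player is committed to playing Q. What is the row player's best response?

With the column player fixed at Q, the row player's payoffs are: P → -1, Q → 4.
The maximum is 4, achieved by Q.

Q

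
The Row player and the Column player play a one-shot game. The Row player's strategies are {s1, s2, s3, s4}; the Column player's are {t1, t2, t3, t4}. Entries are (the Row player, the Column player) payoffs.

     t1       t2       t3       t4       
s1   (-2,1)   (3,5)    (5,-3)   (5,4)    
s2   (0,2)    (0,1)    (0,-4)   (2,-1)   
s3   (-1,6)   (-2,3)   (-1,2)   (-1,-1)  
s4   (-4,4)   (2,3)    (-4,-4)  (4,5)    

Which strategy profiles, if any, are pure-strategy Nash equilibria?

Check mutual best responses: a cell is a NE iff neither player can gain by unilaterally deviating.
The Row player's best responses — vs t1: s2 (payoff 0); vs t2: s1 (payoff 3); vs t3: s1 (payoff 5); vs t4: s1 (payoff 5).
The Column player's best responses — vs s1: t2 (payoff 5); vs s2: t1 (payoff 2); vs s3: t1 (payoff 6); vs s4: t4 (payoff 5).
Mutual best responses occur at (s1, t2) and (s2, t1); at each, neither player gains by switching.

(s1, t2) and (s2, t1)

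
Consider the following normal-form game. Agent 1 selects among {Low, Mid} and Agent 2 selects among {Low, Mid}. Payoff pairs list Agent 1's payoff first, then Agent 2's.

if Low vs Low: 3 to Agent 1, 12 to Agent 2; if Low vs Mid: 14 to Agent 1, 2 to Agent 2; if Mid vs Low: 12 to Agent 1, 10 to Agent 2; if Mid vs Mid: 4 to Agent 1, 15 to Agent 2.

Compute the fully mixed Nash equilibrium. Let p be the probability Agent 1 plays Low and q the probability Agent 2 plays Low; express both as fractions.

Each player's mixing probability is pinned down by making the *other* player indifferent.
Agent 2 indifferent between Low and Mid: p·12 + (1−p)·10 = p·2 + (1−p)·15 ⟹ 10 + 2p = 15 + (-13)p ⟹ p = 1/3.
Agent 1 indifferent between Low and Mid: q·3 + (1−q)·14 = q·12 + (1−q)·4 ⟹ 14 + (-11)q = 4 + 8q ⟹ q = 10/19.

p = 1/3, q = 10/19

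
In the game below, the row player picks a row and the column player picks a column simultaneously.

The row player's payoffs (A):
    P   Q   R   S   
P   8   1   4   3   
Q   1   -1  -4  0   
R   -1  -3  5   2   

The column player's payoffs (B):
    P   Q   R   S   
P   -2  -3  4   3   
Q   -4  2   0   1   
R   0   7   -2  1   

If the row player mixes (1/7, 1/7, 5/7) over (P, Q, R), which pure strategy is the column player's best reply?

Compute the column player's expected payoff from each pure strategy against the given mix.
P: (1/7)·(-2) + (1/7)·(-4) + (5/7)·0 = -6/7
Q: (1/7)·(-3) + (1/7)·2 + (5/7)·7 = 34/7
R: (1/7)·4 + (1/7)·0 + (5/7)·(-2) = -6/7
S: (1/7)·3 + (1/7)·1 + (5/7)·1 = 9/7
Highest expected payoff is 34/7, from Q.

Q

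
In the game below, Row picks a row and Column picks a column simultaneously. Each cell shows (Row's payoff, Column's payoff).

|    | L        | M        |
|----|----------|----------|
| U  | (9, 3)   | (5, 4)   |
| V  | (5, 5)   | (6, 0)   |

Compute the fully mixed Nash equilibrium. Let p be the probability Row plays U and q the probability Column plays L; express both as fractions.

p = 5/6, q = 1/5

In a mixed NE each player is indifferent between their pure strategies, so the opponent's mix sets the indifference.
Column indifferent between L and M: p·3 + (1−p)·5 = p·4 + (1−p)·0 ⟹ 5 + (-2)p = 0 + 4p ⟹ p = 5/6.
Row indifferent between U and V: q·9 + (1−q)·5 = q·5 + (1−q)·6 ⟹ 5 + 4q = 6 + (-1)q ⟹ q = 1/5.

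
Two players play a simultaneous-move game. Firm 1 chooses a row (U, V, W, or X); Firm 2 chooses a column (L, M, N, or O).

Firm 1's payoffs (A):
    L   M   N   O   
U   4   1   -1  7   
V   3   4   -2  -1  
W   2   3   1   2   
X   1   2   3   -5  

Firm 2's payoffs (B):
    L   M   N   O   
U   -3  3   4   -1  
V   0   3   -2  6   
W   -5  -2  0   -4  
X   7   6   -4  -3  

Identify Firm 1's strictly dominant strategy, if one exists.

None

A strategy is strictly dominant if it gives Firm 1 a strictly higher payoff than every other strategy, against every choice by the opponent.
U is not dominant: against M, V gives 4 > 1.
V is not dominant: against L, U gives 4 > 3.
W is not dominant: against L, U gives 4 > 2.
X is not dominant: against L, U gives 4 > 1.
No single strategy is best against every opponent action.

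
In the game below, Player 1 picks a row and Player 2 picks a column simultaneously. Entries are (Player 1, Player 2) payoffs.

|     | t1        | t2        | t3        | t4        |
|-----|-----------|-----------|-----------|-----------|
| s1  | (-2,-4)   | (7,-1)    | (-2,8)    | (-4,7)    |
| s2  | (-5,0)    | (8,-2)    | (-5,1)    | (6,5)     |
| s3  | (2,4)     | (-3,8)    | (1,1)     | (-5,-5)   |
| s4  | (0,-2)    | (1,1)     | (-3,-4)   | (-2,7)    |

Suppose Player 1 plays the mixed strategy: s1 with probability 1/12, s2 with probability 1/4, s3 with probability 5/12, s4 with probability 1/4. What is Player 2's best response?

Player 2's best reply maximizes expected payoff against the mix.
t1: (1/12)·(-4) + (1/4)·0 + (5/12)·4 + (1/4)·(-2) = 5/6
t2: (1/12)·(-1) + (1/4)·(-2) + (5/12)·8 + (1/4)·1 = 3
t3: (1/12)·8 + (1/4)·1 + (5/12)·1 + (1/4)·(-4) = 1/3
t4: (1/12)·7 + (1/4)·5 + (5/12)·(-5) + (1/4)·7 = 3/2
Highest expected payoff is 3, from t2.

t2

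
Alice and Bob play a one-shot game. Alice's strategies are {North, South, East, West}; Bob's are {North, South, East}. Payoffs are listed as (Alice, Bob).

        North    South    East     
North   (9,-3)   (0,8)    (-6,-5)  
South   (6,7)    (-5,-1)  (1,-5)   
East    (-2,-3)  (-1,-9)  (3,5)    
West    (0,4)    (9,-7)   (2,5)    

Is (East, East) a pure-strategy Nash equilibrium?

Yes

Holding Bob at East: Alice gets 3 from East, versus -6 from North, 1 from South, 2 from West. No profitable deviation for Alice.
Holding Alice at East: Bob gets 5 from East, versus -3 from North, -9 from South. No profitable deviation for Bob either.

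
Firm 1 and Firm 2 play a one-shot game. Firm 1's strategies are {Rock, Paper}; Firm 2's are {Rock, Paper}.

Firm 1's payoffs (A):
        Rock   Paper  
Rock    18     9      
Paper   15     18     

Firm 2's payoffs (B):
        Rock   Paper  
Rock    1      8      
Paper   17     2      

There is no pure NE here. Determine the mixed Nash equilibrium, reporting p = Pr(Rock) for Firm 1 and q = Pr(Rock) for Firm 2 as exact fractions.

p = 15/22, q = 3/4

In a mixed NE each player is indifferent between their pure strategies, so the opponent's mix sets the indifference.
Firm 2 indifferent between Rock and Paper: p·1 + (1−p)·17 = p·8 + (1−p)·2 ⟹ 17 + (-16)p = 2 + 6p ⟹ p = 15/22.
Firm 1 indifferent between Rock and Paper: q·18 + (1−q)·9 = q·15 + (1−q)·18 ⟹ 9 + 9q = 18 + (-3)q ⟹ q = 3/4.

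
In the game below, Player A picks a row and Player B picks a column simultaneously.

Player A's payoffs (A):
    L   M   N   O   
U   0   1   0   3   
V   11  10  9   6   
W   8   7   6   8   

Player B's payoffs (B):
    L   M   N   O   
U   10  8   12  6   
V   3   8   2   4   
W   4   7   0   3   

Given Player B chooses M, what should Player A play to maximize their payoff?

V

With Player B fixed at M, Player A's payoffs are: U → 1, V → 10, W → 7.
The maximum is 10, achieved by V.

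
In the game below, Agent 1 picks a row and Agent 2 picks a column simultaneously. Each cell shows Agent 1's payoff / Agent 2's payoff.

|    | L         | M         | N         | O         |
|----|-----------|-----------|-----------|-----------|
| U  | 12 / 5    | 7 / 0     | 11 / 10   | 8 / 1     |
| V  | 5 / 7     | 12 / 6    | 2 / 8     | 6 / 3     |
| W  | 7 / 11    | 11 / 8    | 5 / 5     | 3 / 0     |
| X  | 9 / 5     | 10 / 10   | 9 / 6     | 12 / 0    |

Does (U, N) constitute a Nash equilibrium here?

Yes

Holding Agent 2 at N: Agent 1 gets 11 from U, versus 2 from V, 5 from W, 9 from X. No profitable deviation for Agent 1.
Holding Agent 1 at U: Agent 2 gets 10 from N, versus 5 from L, 0 from M, 1 from O. No profitable deviation for Agent 2 either.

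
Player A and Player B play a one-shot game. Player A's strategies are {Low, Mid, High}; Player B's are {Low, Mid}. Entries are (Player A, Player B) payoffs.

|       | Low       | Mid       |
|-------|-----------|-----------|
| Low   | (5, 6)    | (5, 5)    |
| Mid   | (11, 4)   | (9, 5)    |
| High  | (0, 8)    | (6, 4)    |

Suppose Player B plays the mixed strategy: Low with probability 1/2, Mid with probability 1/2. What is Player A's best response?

Mid

Compute Player A's expected payoff from each pure strategy against the given mix.
Low: (1/2)·5 + (1/2)·5 = 5
Mid: (1/2)·11 + (1/2)·9 = 10
High: (1/2)·0 + (1/2)·6 = 3
Highest expected payoff is 10, from Mid.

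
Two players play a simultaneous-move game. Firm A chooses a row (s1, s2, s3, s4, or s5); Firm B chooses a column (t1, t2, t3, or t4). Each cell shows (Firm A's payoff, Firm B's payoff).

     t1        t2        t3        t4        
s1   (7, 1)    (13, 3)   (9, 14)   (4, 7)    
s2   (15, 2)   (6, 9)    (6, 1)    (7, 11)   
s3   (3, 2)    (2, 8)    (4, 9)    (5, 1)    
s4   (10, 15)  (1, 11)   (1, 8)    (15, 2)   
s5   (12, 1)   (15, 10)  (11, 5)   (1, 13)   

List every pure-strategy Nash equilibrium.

None

Check mutual best responses: a cell is a NE iff neither player can gain by unilaterally deviating.
Firm A's best responses — vs t1: s2 (payoff 15); vs t2: s5 (payoff 15); vs t3: s5 (payoff 11); vs t4: s4 (payoff 15).
Firm B's best responses — vs s1: t3 (payoff 14); vs s2: t4 (payoff 11); vs s3: t3 (payoff 9); vs s4: t1 (payoff 15); vs s5: t4 (payoff 13).
No cell has both players best-responding. For instance, Firm A's best reply to t4 is s4, but against s4 Firm B prefers t1 over t4.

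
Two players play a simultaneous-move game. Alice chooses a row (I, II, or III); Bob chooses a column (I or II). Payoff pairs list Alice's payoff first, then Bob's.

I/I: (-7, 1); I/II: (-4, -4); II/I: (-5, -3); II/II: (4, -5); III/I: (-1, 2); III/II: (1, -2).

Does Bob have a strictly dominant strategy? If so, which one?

I

A strategy is strictly dominant if it gives Bob a strictly higher payoff than every other strategy, against every choice by the opponent.
I strictly dominates: vs I: 1 > -4; vs II: -3 > -5; vs III: 2 > -2.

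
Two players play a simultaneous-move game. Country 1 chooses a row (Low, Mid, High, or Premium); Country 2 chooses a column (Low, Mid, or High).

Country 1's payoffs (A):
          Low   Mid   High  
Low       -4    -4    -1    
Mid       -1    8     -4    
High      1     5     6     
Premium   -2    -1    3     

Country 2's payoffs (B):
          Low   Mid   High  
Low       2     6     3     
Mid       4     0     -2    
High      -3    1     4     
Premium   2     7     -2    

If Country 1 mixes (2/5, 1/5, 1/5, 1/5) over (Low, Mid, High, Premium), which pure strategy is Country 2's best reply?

Mid

Compute Country 2's expected payoff from each pure strategy against the given mix.
Low: (2/5)·2 + (1/5)·4 + (1/5)·(-3) + (1/5)·2 = 7/5
Mid: (2/5)·6 + (1/5)·0 + (1/5)·1 + (1/5)·7 = 4
High: (2/5)·3 + (1/5)·(-2) + (1/5)·4 + (1/5)·(-2) = 6/5
Highest expected payoff is 4, from Mid.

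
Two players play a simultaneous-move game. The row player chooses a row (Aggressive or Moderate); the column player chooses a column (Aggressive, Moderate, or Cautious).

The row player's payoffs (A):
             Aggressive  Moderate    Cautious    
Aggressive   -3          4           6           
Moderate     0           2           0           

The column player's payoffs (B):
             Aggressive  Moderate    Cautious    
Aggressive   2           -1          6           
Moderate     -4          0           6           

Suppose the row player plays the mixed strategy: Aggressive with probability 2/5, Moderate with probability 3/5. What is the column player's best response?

Cautious

The column player's best reply maximizes expected payoff against the mix.
Aggressive: (2/5)·2 + (3/5)·(-4) = -8/5
Moderate: (2/5)·(-1) + (3/5)·0 = -2/5
Cautious: (2/5)·6 + (3/5)·6 = 6
Highest expected payoff is 6, from Cautious.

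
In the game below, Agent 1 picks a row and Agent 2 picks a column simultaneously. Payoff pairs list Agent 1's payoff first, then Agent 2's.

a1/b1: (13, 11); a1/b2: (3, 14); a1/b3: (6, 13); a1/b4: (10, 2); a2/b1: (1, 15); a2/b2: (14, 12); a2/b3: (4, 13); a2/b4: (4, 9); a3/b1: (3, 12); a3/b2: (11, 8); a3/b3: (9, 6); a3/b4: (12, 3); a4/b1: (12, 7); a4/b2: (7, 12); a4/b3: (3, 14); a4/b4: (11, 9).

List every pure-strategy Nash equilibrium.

No pure-strategy Nash equilibrium

Find each player's best response to every opponent strategy; NE are the intersections.
Agent 1's best responses — vs b1: a1 (payoff 13); vs b2: a2 (payoff 14); vs b3: a3 (payoff 9); vs b4: a3 (payoff 12).
Agent 2's best responses — vs a1: b2 (payoff 14); vs a2: b1 (payoff 15); vs a3: b1 (payoff 12); vs a4: b3 (payoff 14).
No cell has both players best-responding. For instance, Agent 1's best reply to b3 is a3, but against a3 Agent 2 prefers b1 over b3.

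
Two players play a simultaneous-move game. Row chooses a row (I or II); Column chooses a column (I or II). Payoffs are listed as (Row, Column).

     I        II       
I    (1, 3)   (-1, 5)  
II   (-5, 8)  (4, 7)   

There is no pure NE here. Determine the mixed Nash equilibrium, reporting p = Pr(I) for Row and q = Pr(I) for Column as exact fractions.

Each player's mixing probability is pinned down by making the *other* player indifferent.
Column indifferent between I and II: p·3 + (1−p)·8 = p·5 + (1−p)·7 ⟹ 8 + (-5)p = 7 + (-2)p ⟹ p = 1/3.
Row indifferent between I and II: q·1 + (1−q)·(-1) = q·(-5) + (1−q)·4 ⟹ (-1) + 2q = 4 + (-9)q ⟹ q = 5/11.

p = 1/3, q = 5/11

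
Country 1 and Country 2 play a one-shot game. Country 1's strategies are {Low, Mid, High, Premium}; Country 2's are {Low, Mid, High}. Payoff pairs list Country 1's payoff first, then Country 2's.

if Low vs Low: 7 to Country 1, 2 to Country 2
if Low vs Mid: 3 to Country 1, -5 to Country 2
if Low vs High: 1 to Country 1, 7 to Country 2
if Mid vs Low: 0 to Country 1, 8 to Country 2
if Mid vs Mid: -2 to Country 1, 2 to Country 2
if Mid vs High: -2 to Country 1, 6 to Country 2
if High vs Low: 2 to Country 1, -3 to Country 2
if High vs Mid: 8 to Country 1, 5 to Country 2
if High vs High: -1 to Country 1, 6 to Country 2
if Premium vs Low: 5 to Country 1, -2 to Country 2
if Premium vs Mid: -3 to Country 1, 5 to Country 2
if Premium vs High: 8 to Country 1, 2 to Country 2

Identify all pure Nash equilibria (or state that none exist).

A profile is a Nash equilibrium when each player is best-responding to the other.
Country 1's best responses — vs Low: Low (payoff 7); vs Mid: High (payoff 8); vs High: Premium (payoff 8).
Country 2's best responses — vs Low: High (payoff 7); vs Mid: Low (payoff 8); vs High: High (payoff 6); vs Premium: Mid (payoff 5).
No cell has both players best-responding. For instance, Country 1's best reply to Mid is High, but against High Country 2 prefers High over Mid.

No pure-strategy Nash equilibrium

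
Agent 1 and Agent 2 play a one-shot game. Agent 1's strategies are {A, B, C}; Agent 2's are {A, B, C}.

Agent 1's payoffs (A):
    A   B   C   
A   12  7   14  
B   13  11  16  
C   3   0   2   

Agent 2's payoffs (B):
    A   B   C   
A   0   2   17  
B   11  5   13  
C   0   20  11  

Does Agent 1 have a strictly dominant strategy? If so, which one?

B

Check whether one of Agent 1's strategies beats all alternatives regardless of what the opponent does.
B strictly dominates: vs A: 13 > each of {12, 3}; vs B: 11 > each of {7, 0}; vs C: 16 > each of {14, 2}.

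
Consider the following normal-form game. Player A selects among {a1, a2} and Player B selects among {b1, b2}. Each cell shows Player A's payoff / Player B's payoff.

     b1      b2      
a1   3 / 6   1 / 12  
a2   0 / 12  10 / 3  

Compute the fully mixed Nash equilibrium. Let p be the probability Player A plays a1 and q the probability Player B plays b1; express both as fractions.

p = 3/5, q = 3/4

In a mixed NE each player is indifferent between their pure strategies, so the opponent's mix sets the indifference.
Player B indifferent between b1 and b2: p·6 + (1−p)·12 = p·12 + (1−p)·3 ⟹ 12 + (-6)p = 3 + 9p ⟹ p = 3/5.
Player A indifferent between a1 and a2: q·3 + (1−q)·1 = q·0 + (1−q)·10 ⟹ 1 + 2q = 10 + (-10)q ⟹ q = 3/4.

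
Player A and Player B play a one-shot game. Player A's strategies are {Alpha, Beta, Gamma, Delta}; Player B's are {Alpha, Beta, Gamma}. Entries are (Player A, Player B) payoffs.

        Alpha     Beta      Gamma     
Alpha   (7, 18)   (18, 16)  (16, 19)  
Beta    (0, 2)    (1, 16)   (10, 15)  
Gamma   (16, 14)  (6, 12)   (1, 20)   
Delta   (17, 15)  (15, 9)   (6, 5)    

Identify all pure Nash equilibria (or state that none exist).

Check mutual best responses: a cell is a NE iff neither player can gain by unilaterally deviating.
Player A's best responses — vs Alpha: Delta (payoff 17); vs Beta: Alpha (payoff 18); vs Gamma: Alpha (payoff 16).
Player B's best responses — vs Alpha: Gamma (payoff 19); vs Beta: Beta (payoff 16); vs Gamma: Gamma (payoff 20); vs Delta: Alpha (payoff 15).
Mutual best responses occur at (Alpha, Gamma) and (Delta, Alpha); at each, neither player gains by switching.

(Alpha, Gamma) and (Delta, Alpha)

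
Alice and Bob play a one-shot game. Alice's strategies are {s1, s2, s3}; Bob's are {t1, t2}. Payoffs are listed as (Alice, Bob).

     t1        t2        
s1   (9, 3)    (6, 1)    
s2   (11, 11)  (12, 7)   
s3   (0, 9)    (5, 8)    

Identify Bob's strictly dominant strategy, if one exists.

A strategy is strictly dominant if it gives Bob a strictly higher payoff than every other strategy, against every choice by the opponent.
t1 strictly dominates: vs s1: 3 > 1; vs s2: 11 > 7; vs s3: 9 > 8.

t1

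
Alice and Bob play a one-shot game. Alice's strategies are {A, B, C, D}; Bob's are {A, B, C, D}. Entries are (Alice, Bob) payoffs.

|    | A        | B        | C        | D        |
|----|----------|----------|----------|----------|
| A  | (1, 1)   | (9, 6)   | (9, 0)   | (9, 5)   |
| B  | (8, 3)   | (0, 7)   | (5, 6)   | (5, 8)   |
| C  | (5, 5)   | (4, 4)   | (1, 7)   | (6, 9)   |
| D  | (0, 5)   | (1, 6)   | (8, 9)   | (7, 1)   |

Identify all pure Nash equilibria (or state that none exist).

(A, B)

A profile is a Nash equilibrium when each player is best-responding to the other.
Alice's best responses — vs A: B (payoff 8); vs B: A (payoff 9); vs C: A (payoff 9); vs D: A (payoff 9).
Bob's best responses — vs A: B (payoff 6); vs B: D (payoff 8); vs C: D (payoff 9); vs D: C (payoff 9).
The only mutual best response is (A, B); neither player gains by switching there.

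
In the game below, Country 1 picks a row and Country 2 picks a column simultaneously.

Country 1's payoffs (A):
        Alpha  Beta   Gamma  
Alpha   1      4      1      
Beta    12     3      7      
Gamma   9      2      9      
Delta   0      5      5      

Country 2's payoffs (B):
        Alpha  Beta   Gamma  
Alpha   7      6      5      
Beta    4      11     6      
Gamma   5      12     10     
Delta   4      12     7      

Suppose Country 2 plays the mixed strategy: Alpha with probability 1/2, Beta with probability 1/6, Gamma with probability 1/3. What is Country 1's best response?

Country 1's best reply maximizes expected payoff against the mix.
Alpha: (1/2)·1 + (1/6)·4 + (1/3)·1 = 3/2
Beta: (1/2)·12 + (1/6)·3 + (1/3)·7 = 53/6
Gamma: (1/2)·9 + (1/6)·2 + (1/3)·9 = 47/6
Delta: (1/2)·0 + (1/6)·5 + (1/3)·5 = 5/2
Highest expected payoff is 53/6, from Beta.

Beta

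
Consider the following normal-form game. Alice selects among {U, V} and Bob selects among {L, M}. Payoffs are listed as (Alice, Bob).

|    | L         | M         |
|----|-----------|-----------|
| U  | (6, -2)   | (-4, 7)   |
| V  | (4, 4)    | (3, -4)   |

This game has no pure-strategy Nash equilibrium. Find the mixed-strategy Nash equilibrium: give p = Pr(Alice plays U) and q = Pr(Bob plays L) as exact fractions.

In a mixed NE each player is indifferent between their pure strategies, so the opponent's mix sets the indifference.
Bob indifferent between L and M: p·(-2) + (1−p)·4 = p·7 + (1−p)·(-4) ⟹ 4 + (-6)p = (-4) + 11p ⟹ p = 8/17.
Alice indifferent between U and V: q·6 + (1−q)·(-4) = q·4 + (1−q)·3 ⟹ (-4) + 10q = 3 + 1q ⟹ q = 7/9.

p = 8/17, q = 7/9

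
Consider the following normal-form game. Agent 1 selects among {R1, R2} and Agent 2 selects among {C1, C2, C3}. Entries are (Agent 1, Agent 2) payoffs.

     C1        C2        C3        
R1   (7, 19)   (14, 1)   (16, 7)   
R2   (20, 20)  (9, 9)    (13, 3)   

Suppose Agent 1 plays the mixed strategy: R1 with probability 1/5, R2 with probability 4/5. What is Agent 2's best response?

C1

Compute Agent 2's expected payoff from each pure strategy against the given mix.
C1: (1/5)·19 + (4/5)·20 = 99/5
C2: (1/5)·1 + (4/5)·9 = 37/5
C3: (1/5)·7 + (4/5)·3 = 19/5
Highest expected payoff is 99/5, from C1.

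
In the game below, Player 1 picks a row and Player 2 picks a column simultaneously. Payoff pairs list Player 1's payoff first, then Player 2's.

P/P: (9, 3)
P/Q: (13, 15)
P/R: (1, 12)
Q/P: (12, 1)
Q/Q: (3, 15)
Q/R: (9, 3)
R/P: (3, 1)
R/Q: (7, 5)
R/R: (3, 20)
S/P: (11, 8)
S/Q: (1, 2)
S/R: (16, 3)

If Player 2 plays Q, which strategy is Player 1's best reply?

With Player 2 fixed at Q, Player 1's payoffs are: P → 13, Q → 3, R → 7, S → 1.
The maximum is 13, achieved by P.

P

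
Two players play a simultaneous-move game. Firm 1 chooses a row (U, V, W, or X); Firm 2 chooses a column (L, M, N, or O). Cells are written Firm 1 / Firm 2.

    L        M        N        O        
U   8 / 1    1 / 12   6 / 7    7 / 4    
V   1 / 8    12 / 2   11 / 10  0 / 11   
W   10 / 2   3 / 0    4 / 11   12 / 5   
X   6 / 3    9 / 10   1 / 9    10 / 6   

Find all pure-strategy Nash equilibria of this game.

Check mutual best responses: a cell is a NE iff neither player can gain by unilaterally deviating.
Firm 1's best responses — vs L: W (payoff 10); vs M: V (payoff 12); vs N: V (payoff 11); vs O: W (payoff 12).
Firm 2's best responses — vs U: M (payoff 12); vs V: O (payoff 11); vs W: N (payoff 11); vs X: M (payoff 10).
No cell has both players best-responding. For instance, Firm 1's best reply to O is W, but against W Firm 2 prefers N over O.

There is no pure-strategy Nash equilibrium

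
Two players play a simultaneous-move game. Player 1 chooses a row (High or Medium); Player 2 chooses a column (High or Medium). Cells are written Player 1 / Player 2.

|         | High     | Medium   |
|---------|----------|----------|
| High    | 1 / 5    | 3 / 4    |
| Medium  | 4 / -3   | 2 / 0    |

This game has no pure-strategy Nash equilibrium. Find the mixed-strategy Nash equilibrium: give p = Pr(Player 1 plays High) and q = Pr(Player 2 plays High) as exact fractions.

Each player's mixing probability is pinned down by making the *other* player indifferent.
Player 2 indifferent between High and Medium: p·5 + (1−p)·(-3) = p·4 + (1−p)·0 ⟹ (-3) + 8p = 0 + 4p ⟹ p = 3/4.
Player 1 indifferent between High and Medium: q·1 + (1−q)·3 = q·4 + (1−q)·2 ⟹ 3 + (-2)q = 2 + 2q ⟹ q = 1/4.

p = 3/4, q = 1/4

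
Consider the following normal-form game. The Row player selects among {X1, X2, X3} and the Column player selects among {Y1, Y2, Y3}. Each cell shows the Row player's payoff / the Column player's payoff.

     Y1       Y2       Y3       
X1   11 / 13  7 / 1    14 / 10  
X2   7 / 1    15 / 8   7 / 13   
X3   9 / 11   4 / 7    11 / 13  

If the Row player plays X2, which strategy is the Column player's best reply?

Y3

With the Row player fixed at X2, the Column player's payoffs are: Y1 → 1, Y2 → 8, Y3 → 13.
The maximum is 13, achieved by Y3.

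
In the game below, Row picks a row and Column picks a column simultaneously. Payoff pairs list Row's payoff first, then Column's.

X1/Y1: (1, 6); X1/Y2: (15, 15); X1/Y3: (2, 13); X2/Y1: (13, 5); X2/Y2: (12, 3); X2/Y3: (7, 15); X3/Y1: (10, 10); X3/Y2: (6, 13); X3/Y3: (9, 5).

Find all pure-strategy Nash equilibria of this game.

Find each player's best response to every opponent strategy; NE are the intersections.
Row's best responses — vs Y1: X2 (payoff 13); vs Y2: X1 (payoff 15); vs Y3: X3 (payoff 9).
Column's best responses — vs X1: Y2 (payoff 15); vs X2: Y3 (payoff 15); vs X3: Y2 (payoff 13).
The only mutual best response is (X1, Y2); neither player gains by switching there.

(X1, Y2)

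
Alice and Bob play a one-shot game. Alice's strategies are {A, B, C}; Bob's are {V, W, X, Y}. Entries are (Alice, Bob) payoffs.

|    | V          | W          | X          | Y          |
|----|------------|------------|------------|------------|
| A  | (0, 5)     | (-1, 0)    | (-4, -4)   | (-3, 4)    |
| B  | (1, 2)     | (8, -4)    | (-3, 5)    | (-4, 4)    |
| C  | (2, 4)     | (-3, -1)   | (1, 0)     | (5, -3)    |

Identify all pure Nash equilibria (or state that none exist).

(C, V)

Find each player's best response to every opponent strategy; NE are the intersections.
Alice's best responses — vs V: C (payoff 2); vs W: B (payoff 8); vs X: C (payoff 1); vs Y: C (payoff 5).
Bob's best responses — vs A: V (payoff 5); vs B: X (payoff 5); vs C: V (payoff 4).
The only mutual best response is (C, V); neither player gains by switching there.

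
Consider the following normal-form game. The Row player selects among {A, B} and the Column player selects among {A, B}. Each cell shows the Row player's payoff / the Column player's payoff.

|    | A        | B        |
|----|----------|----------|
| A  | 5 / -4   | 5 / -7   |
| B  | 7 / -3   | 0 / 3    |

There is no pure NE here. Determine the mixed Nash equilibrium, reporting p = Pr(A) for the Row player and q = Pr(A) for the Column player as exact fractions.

In a mixed NE each player is indifferent between their pure strategies, so the opponent's mix sets the indifference.
The Column player indifferent between A and B: p·(-4) + (1−p)·(-3) = p·(-7) + (1−p)·3 ⟹ (-3) + (-1)p = 3 + (-10)p ⟹ p = 2/3.
The Row player indifferent between A and B: q·5 + (1−q)·5 = q·7 + (1−q)·0 ⟹ 5 + 0q = 0 + 7q ⟹ q = 5/7.

p = 2/3, q = 5/7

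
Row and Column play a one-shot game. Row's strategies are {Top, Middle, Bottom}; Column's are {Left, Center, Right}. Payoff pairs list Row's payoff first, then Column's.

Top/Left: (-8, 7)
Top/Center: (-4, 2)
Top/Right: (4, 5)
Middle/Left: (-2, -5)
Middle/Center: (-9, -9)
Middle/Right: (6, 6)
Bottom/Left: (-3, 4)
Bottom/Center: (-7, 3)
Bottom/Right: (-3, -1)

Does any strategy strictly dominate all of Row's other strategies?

No strictly dominant strategy

A strategy is strictly dominant if it gives Row a strictly higher payoff than every other strategy, against every choice by the opponent.
Top is not dominant: against Left, Middle gives -2 > -8.
Middle is not dominant: against Center, Top gives -4 > -9.
Bottom is not dominant: against Left, Middle gives -2 > -3.
No single strategy is best against every opponent action.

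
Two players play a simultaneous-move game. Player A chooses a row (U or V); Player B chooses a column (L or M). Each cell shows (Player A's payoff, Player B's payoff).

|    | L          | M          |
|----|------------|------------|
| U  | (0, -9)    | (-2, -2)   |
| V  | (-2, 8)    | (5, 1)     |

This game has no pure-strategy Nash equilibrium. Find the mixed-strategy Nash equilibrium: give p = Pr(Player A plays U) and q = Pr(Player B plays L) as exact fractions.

Each player's mixing probability is pinned down by making the *other* player indifferent.
Player B indifferent between L and M: p·(-9) + (1−p)·8 = p·(-2) + (1−p)·1 ⟹ 8 + (-17)p = 1 + (-3)p ⟹ p = 1/2.
Player A indifferent between U and V: q·0 + (1−q)·(-2) = q·(-2) + (1−q)·5 ⟹ (-2) + 2q = 5 + (-7)q ⟹ q = 7/9.

p = 1/2, q = 7/9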